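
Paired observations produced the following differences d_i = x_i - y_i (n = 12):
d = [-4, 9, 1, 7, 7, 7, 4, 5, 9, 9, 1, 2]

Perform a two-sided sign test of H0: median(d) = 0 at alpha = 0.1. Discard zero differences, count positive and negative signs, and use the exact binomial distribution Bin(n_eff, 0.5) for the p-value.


Step 1: Discard zero differences. Original n = 12; n_eff = number of nonzero differences = 12.
Nonzero differences (with sign): -4, +9, +1, +7, +7, +7, +4, +5, +9, +9, +1, +2
Step 2: Count signs: positive = 11, negative = 1.
Step 3: Under H0: P(positive) = 0.5, so the number of positives S ~ Bin(12, 0.5).
Step 4: Two-sided exact p-value = sum of Bin(12,0.5) probabilities at or below the observed probability = 0.006348.
Step 5: alpha = 0.1. reject H0.

n_eff = 12, pos = 11, neg = 1, p = 0.006348, reject H0.


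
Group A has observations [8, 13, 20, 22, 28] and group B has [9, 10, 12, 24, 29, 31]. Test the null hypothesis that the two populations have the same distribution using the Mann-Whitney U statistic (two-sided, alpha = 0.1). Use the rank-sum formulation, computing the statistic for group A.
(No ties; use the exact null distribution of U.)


Step 1: Combine and sort all 11 observations; assign midranks.
sorted (value, group): (8,X), (9,Y), (10,Y), (12,Y), (13,X), (20,X), (22,X), (24,Y), (28,X), (29,Y), (31,Y)
ranks: 8->1, 9->2, 10->3, 12->4, 13->5, 20->6, 22->7, 24->8, 28->9, 29->10, 31->11
Step 2: Rank sum for X: R1 = 1 + 5 + 6 + 7 + 9 = 28.
Step 3: U_X = R1 - n1(n1+1)/2 = 28 - 5*6/2 = 28 - 15 = 13.
       U_Y = n1*n2 - U_X = 30 - 13 = 17.
Step 4: No ties, so the exact null distribution of U (based on enumerating the C(11,5) = 462 equally likely rank assignments) gives the two-sided p-value.
Step 5: p-value = 0.792208; compare to alpha = 0.1. fail to reject H0.

U_X = 13, p = 0.792208, fail to reject H0 at alpha = 0.1.


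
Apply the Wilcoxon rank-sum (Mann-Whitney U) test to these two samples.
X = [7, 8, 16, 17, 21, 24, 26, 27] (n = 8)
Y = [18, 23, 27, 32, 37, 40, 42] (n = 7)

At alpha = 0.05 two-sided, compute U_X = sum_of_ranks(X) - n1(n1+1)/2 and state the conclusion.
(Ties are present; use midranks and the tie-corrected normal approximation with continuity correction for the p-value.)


Step 1: Combine and sort all 15 observations; assign midranks.
sorted (value, group): (7,X), (8,X), (16,X), (17,X), (18,Y), (21,X), (23,Y), (24,X), (26,X), (27,X), (27,Y), (32,Y), (37,Y), (40,Y), (42,Y)
ranks: 7->1, 8->2, 16->3, 17->4, 18->5, 21->6, 23->7, 24->8, 26->9, 27->10.5, 27->10.5, 32->12, 37->13, 40->14, 42->15
Step 2: Rank sum for X: R1 = 1 + 2 + 3 + 4 + 6 + 8 + 9 + 10.5 = 43.5.
Step 3: U_X = R1 - n1(n1+1)/2 = 43.5 - 8*9/2 = 43.5 - 36 = 7.5.
       U_Y = n1*n2 - U_X = 56 - 7.5 = 48.5.
Step 4: Ties are present, so use the tie-corrected normal approximation (with continuity correction) for the p-value.
Step 5: p-value = 0.020524; compare to alpha = 0.05. reject H0.

U_X = 7.5, p = 0.020524, reject H0 at alpha = 0.05.


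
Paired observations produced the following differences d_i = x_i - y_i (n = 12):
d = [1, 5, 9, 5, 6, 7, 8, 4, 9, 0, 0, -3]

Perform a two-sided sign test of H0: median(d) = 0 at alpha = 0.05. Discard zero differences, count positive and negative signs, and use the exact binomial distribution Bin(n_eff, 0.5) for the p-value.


Step 1: Discard zero differences. Original n = 12; n_eff = number of nonzero differences = 10.
Nonzero differences (with sign): +1, +5, +9, +5, +6, +7, +8, +4, +9, -3
Step 2: Count signs: positive = 9, negative = 1.
Step 3: Under H0: P(positive) = 0.5, so the number of positives S ~ Bin(10, 0.5).
Step 4: Two-sided exact p-value = sum of Bin(10,0.5) probabilities at or below the observed probability = 0.021484.
Step 5: alpha = 0.05. reject H0.

n_eff = 10, pos = 9, neg = 1, p = 0.021484, reject H0.


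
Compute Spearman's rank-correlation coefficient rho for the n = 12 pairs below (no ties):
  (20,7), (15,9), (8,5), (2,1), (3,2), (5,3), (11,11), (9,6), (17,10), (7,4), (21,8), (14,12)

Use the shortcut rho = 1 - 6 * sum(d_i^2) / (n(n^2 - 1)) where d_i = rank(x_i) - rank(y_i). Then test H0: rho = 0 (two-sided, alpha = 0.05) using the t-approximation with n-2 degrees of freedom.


Step 1: Rank x and y separately (midranks; no ties here).
rank(x): 20->11, 15->9, 8->5, 2->1, 3->2, 5->3, 11->7, 9->6, 17->10, 7->4, 21->12, 14->8
rank(y): 7->7, 9->9, 5->5, 1->1, 2->2, 3->3, 11->11, 6->6, 10->10, 4->4, 8->8, 12->12
Step 2: d_i = R_x(i) - R_y(i); compute d_i^2.
  (11-7)^2=16, (9-9)^2=0, (5-5)^2=0, (1-1)^2=0, (2-2)^2=0, (3-3)^2=0, (7-11)^2=16, (6-6)^2=0, (10-10)^2=0, (4-4)^2=0, (12-8)^2=16, (8-12)^2=16
sum(d^2) = 64.
Step 3: rho = 1 - 6*64 / (12*(12^2 - 1)) = 1 - 384/1716 = 0.776224.
Step 4: Under H0, t = rho * sqrt((n-2)/(1-rho^2)) = 3.8934 ~ t(10).
Step 5: Two-sided p-value from the t-distribution with 10 df = 0.002993.
Step 6: alpha = 0.05. reject H0.

rho = 0.7762, p = 0.002993, reject H0 at alpha = 0.05.


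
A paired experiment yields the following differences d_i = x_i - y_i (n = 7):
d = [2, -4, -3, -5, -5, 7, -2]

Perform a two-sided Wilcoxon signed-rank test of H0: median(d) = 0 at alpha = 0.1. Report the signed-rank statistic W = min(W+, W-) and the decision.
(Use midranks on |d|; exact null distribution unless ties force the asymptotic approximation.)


Step 1: Drop any zero differences (none here) and take |d_i|.
|d| = [2, 4, 3, 5, 5, 7, 2]
Step 2: Midrank |d_i| (ties get averaged ranks).
ranks: |2|->1.5, |4|->4, |3|->3, |5|->5.5, |5|->5.5, |7|->7, |2|->1.5
Step 3: Attach original signs; sum ranks with positive sign and with negative sign.
W+ = 1.5 + 7 = 8.5
W- = 4 + 3 + 5.5 + 5.5 + 1.5 = 19.5
(Check: W+ + W- = 28 should equal n(n+1)/2 = 28.)
Step 4: Test statistic W = min(W+, W-) = 8.5.
Step 5: Ties in |d|, so use the tie-corrected normal approximation.
        E[W] = n(n+1)/4 = 7*8/4 = 14.
        Tie groups: |d|=2 (t=2), |d|=5 (t=2); sum(t^3 - t) = 12.
        Var[W] = n(n+1)(2n+1)/24 - sum(t^3-t)/48 = 840/24 - 12/48 = 34.75.
        z = (W - E[W]) / sqrt(Var[W]) = (8.5 - 14) / 5.8949 = -0.9330.
        Two-sided p = 2*Phi(z) = 0.350816.
Step 6: alpha = 0.1. fail to reject H0.

W+ = 8.5, W- = 19.5, W = min = 8.5, p = 0.350816, fail to reject H0.


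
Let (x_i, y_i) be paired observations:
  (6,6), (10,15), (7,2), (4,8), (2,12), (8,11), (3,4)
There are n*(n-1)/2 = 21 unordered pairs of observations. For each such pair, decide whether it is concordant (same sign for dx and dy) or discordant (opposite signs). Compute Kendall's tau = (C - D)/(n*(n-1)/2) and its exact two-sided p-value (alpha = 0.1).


Step 1: Enumerate the 21 unordered pairs (i,j) with i<j and classify each by sign(x_j-x_i) * sign(y_j-y_i).
  (1,2):dx=+4,dy=+9->C; (1,3):dx=+1,dy=-4->D; (1,4):dx=-2,dy=+2->D; (1,5):dx=-4,dy=+6->D
  (1,6):dx=+2,dy=+5->C; (1,7):dx=-3,dy=-2->C; (2,3):dx=-3,dy=-13->C; (2,4):dx=-6,dy=-7->C
  (2,5):dx=-8,dy=-3->C; (2,6):dx=-2,dy=-4->C; (2,7):dx=-7,dy=-11->C; (3,4):dx=-3,dy=+6->D
  (3,5):dx=-5,dy=+10->D; (3,6):dx=+1,dy=+9->C; (3,7):dx=-4,dy=+2->D; (4,5):dx=-2,dy=+4->D
  (4,6):dx=+4,dy=+3->C; (4,7):dx=-1,dy=-4->C; (5,6):dx=+6,dy=-1->D; (5,7):dx=+1,dy=-8->D
  (6,7):dx=-5,dy=-7->C
Step 2: C = 12, D = 9, total pairs = 21.
Step 3: tau = (C - D)/(n(n-1)/2) = (12 - 9)/21 = 0.142857.
Step 4: Exact two-sided p-value (enumerate n! = 5040 permutations of y under H0): p = 0.772619.
Step 5: alpha = 0.1. fail to reject H0.

tau_b = 0.1429 (C=12, D=9), p = 0.772619, fail to reject H0.


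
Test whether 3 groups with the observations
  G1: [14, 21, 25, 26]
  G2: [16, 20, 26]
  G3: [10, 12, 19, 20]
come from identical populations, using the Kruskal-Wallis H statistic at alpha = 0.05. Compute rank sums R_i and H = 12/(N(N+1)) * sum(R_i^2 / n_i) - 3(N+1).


Step 1: Combine all N = 11 observations and assign midranks.
sorted (value, group, rank): (10,G3,1), (12,G3,2), (14,G1,3), (16,G2,4), (19,G3,5), (20,G2,6.5), (20,G3,6.5), (21,G1,8), (25,G1,9), (26,G1,10.5), (26,G2,10.5)
Step 2: Sum ranks within each group.
R_1 = 30.5 (n_1 = 4)
R_2 = 21 (n_2 = 3)
R_3 = 14.5 (n_3 = 4)
Step 3: H = 12/(N(N+1)) * sum(R_i^2/n_i) - 3(N+1)
     = 12/(11*12) * (30.5^2/4 + 21^2/3 + 14.5^2/4) - 3*12
     = 0.090909 * 432.125 - 36
     = 3.284091.
Step 4: Ties present; correction factor C = 1 - 12/(11^3 - 11) = 0.990909. Corrected H = 3.284091 / 0.990909 = 3.314220.
Step 5: Under H0, H ~ chi^2(2); p-value = 0.190689.
Step 6: alpha = 0.05. fail to reject H0.

H = 3.3142, df = 2, p = 0.190689, fail to reject H0.


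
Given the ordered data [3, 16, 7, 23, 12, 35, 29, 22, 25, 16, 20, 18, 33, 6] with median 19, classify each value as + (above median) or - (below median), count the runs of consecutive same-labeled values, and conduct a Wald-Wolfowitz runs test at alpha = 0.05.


Step 1: Compute median = 19; label A = above, B = below.
Labels in order: BBBABAAAABABAB  (n_A = 7, n_B = 7)
Step 2: Count runs R = 9.
Step 3: Under H0 (random ordering), E[R] = 2*n_A*n_B/(n_A+n_B) + 1 = 2*7*7/14 + 1 = 8.0000.
        Var[R] = 2*n_A*n_B*(2*n_A*n_B - n_A - n_B) / ((n_A+n_B)^2 * (n_A+n_B-1)) = 8232/2548 = 3.2308.
        SD[R] = 1.7974.
Step 4: Continuity-corrected z = (R - 0.5 - E[R]) / SD[R] = (9 - 0.5 - 8.0000) / 1.7974 = 0.2782.
Step 5: Two-sided p-value via normal approximation = 2*(1 - Phi(|z|)) = 0.780879.
Step 6: alpha = 0.05. fail to reject H0.

R = 9, z = 0.2782, p = 0.780879, fail to reject H0.


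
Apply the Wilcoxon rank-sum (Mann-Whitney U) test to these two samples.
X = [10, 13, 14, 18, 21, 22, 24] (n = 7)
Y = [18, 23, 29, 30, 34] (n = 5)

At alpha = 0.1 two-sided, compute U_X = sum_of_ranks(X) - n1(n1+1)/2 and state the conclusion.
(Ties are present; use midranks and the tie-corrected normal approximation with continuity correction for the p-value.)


Step 1: Combine and sort all 12 observations; assign midranks.
sorted (value, group): (10,X), (13,X), (14,X), (18,X), (18,Y), (21,X), (22,X), (23,Y), (24,X), (29,Y), (30,Y), (34,Y)
ranks: 10->1, 13->2, 14->3, 18->4.5, 18->4.5, 21->6, 22->7, 23->8, 24->9, 29->10, 30->11, 34->12
Step 2: Rank sum for X: R1 = 1 + 2 + 3 + 4.5 + 6 + 7 + 9 = 32.5.
Step 3: U_X = R1 - n1(n1+1)/2 = 32.5 - 7*8/2 = 32.5 - 28 = 4.5.
       U_Y = n1*n2 - U_X = 35 - 4.5 = 30.5.
Step 4: Ties are present, so use the tie-corrected normal approximation (with continuity correction) for the p-value.
Step 5: p-value = 0.041997; compare to alpha = 0.1. reject H0.

U_X = 4.5, p = 0.041997, reject H0 at alpha = 0.1.


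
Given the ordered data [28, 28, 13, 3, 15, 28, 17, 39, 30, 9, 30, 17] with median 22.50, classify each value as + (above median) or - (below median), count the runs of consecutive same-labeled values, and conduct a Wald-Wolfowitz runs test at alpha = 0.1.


Step 1: Compute median = 22.50; label A = above, B = below.
Labels in order: AABBBABAABAB  (n_A = 6, n_B = 6)
Step 2: Count runs R = 8.
Step 3: Under H0 (random ordering), E[R] = 2*n_A*n_B/(n_A+n_B) + 1 = 2*6*6/12 + 1 = 7.0000.
        Var[R] = 2*n_A*n_B*(2*n_A*n_B - n_A - n_B) / ((n_A+n_B)^2 * (n_A+n_B-1)) = 4320/1584 = 2.7273.
        SD[R] = 1.6514.
Step 4: Continuity-corrected z = (R - 0.5 - E[R]) / SD[R] = (8 - 0.5 - 7.0000) / 1.6514 = 0.3028.
Step 5: Two-sided p-value via normal approximation = 2*(1 - Phi(|z|)) = 0.762069.
Step 6: alpha = 0.1. fail to reject H0.

R = 8, z = 0.3028, p = 0.762069, fail to reject H0.


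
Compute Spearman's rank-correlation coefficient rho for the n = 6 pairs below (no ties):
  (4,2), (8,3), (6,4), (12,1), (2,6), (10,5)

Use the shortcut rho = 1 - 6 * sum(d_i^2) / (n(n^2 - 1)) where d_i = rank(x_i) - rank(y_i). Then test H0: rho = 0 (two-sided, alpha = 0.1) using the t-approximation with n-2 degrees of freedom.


Step 1: Rank x and y separately (midranks; no ties here).
rank(x): 4->2, 8->4, 6->3, 12->6, 2->1, 10->5
rank(y): 2->2, 3->3, 4->4, 1->1, 6->6, 5->5
Step 2: d_i = R_x(i) - R_y(i); compute d_i^2.
  (2-2)^2=0, (4-3)^2=1, (3-4)^2=1, (6-1)^2=25, (1-6)^2=25, (5-5)^2=0
sum(d^2) = 52.
Step 3: rho = 1 - 6*52 / (6*(6^2 - 1)) = 1 - 312/210 = -0.485714.
Step 4: Under H0, t = rho * sqrt((n-2)/(1-rho^2)) = -1.1113 ~ t(4).
Step 5: Two-sided p-value from the t-distribution with 4 df = 0.328723.
Step 6: alpha = 0.1. fail to reject H0.

rho = -0.4857, p = 0.328723, fail to reject H0 at alpha = 0.1.


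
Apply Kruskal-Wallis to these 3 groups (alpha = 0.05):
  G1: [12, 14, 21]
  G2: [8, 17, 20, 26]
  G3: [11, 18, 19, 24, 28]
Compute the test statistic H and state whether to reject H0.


Step 1: Combine all N = 12 observations and assign midranks.
sorted (value, group, rank): (8,G2,1), (11,G3,2), (12,G1,3), (14,G1,4), (17,G2,5), (18,G3,6), (19,G3,7), (20,G2,8), (21,G1,9), (24,G3,10), (26,G2,11), (28,G3,12)
Step 2: Sum ranks within each group.
R_1 = 16 (n_1 = 3)
R_2 = 25 (n_2 = 4)
R_3 = 37 (n_3 = 5)
Step 3: H = 12/(N(N+1)) * sum(R_i^2/n_i) - 3(N+1)
     = 12/(12*13) * (16^2/3 + 25^2/4 + 37^2/5) - 3*13
     = 0.076923 * 515.383 - 39
     = 0.644872.
Step 4: No ties, so H is used without correction.
Step 5: Under H0, H ~ chi^2(2); p-value = 0.724382.
Step 6: alpha = 0.05. fail to reject H0.

H = 0.6449, df = 2, p = 0.724382, fail to reject H0.


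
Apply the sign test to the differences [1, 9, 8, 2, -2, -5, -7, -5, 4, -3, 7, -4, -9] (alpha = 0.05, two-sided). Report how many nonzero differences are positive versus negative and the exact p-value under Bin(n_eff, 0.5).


Step 1: Discard zero differences. Original n = 13; n_eff = number of nonzero differences = 13.
Nonzero differences (with sign): +1, +9, +8, +2, -2, -5, -7, -5, +4, -3, +7, -4, -9
Step 2: Count signs: positive = 6, negative = 7.
Step 3: Under H0: P(positive) = 0.5, so the number of positives S ~ Bin(13, 0.5).
Step 4: Two-sided exact p-value = sum of Bin(13,0.5) probabilities at or below the observed probability = 1.000000.
Step 5: alpha = 0.05. fail to reject H0.

n_eff = 13, pos = 6, neg = 7, p = 1.000000, fail to reject H0.


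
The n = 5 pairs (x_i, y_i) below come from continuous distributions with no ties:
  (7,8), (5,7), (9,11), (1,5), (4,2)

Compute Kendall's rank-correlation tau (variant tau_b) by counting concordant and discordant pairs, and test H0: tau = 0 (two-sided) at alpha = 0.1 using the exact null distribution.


Step 1: Enumerate the 10 unordered pairs (i,j) with i<j and classify each by sign(x_j-x_i) * sign(y_j-y_i).
  (1,2):dx=-2,dy=-1->C; (1,3):dx=+2,dy=+3->C; (1,4):dx=-6,dy=-3->C; (1,5):dx=-3,dy=-6->C
  (2,3):dx=+4,dy=+4->C; (2,4):dx=-4,dy=-2->C; (2,5):dx=-1,dy=-5->C; (3,4):dx=-8,dy=-6->C
  (3,5):dx=-5,dy=-9->C; (4,5):dx=+3,dy=-3->D
Step 2: C = 9, D = 1, total pairs = 10.
Step 3: tau = (C - D)/(n(n-1)/2) = (9 - 1)/10 = 0.800000.
Step 4: Exact two-sided p-value (enumerate n! = 120 permutations of y under H0): p = 0.083333.
Step 5: alpha = 0.1. reject H0.

tau_b = 0.8000 (C=9, D=1), p = 0.083333, reject H0.


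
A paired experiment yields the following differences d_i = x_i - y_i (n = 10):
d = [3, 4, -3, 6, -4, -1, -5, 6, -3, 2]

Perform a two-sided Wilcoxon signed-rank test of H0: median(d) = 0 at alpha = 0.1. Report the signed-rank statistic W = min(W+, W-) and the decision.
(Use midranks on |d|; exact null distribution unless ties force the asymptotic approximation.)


Step 1: Drop any zero differences (none here) and take |d_i|.
|d| = [3, 4, 3, 6, 4, 1, 5, 6, 3, 2]
Step 2: Midrank |d_i| (ties get averaged ranks).
ranks: |3|->4, |4|->6.5, |3|->4, |6|->9.5, |4|->6.5, |1|->1, |5|->8, |6|->9.5, |3|->4, |2|->2
Step 3: Attach original signs; sum ranks with positive sign and with negative sign.
W+ = 4 + 6.5 + 9.5 + 9.5 + 2 = 31.5
W- = 4 + 6.5 + 1 + 8 + 4 = 23.5
(Check: W+ + W- = 55 should equal n(n+1)/2 = 55.)
Step 4: Test statistic W = min(W+, W-) = 23.5.
Step 5: Ties in |d|, so use the tie-corrected normal approximation.
        E[W] = n(n+1)/4 = 10*11/4 = 27.5.
        Tie groups: |d|=3 (t=3), |d|=4 (t=2), |d|=6 (t=2); sum(t^3 - t) = 36.
        Var[W] = n(n+1)(2n+1)/24 - sum(t^3-t)/48 = 2310/24 - 36/48 = 95.5.
        z = (W - E[W]) / sqrt(Var[W]) = (23.5 - 27.5) / 9.7724 = -0.4093.
        Two-sided p = 2*Phi(z) = 0.682308.
Step 6: alpha = 0.1. fail to reject H0.

W+ = 31.5, W- = 23.5, W = min = 23.5, p = 0.682308, fail to reject H0.


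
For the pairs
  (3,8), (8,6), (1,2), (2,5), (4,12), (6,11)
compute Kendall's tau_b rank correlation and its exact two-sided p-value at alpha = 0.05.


Step 1: Enumerate the 15 unordered pairs (i,j) with i<j and classify each by sign(x_j-x_i) * sign(y_j-y_i).
  (1,2):dx=+5,dy=-2->D; (1,3):dx=-2,dy=-6->C; (1,4):dx=-1,dy=-3->C; (1,5):dx=+1,dy=+4->C
  (1,6):dx=+3,dy=+3->C; (2,3):dx=-7,dy=-4->C; (2,4):dx=-6,dy=-1->C; (2,5):dx=-4,dy=+6->D
  (2,6):dx=-2,dy=+5->D; (3,4):dx=+1,dy=+3->C; (3,5):dx=+3,dy=+10->C; (3,6):dx=+5,dy=+9->C
  (4,5):dx=+2,dy=+7->C; (4,6):dx=+4,dy=+6->C; (5,6):dx=+2,dy=-1->D
Step 2: C = 11, D = 4, total pairs = 15.
Step 3: tau = (C - D)/(n(n-1)/2) = (11 - 4)/15 = 0.466667.
Step 4: Exact two-sided p-value (enumerate n! = 720 permutations of y under H0): p = 0.272222.
Step 5: alpha = 0.05. fail to reject H0.

tau_b = 0.4667 (C=11, D=4), p = 0.272222, fail to reject H0.


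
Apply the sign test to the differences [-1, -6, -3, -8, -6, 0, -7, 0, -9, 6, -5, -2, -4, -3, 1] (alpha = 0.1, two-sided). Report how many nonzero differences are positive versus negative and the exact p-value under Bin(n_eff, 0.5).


Step 1: Discard zero differences. Original n = 15; n_eff = number of nonzero differences = 13.
Nonzero differences (with sign): -1, -6, -3, -8, -6, -7, -9, +6, -5, -2, -4, -3, +1
Step 2: Count signs: positive = 2, negative = 11.
Step 3: Under H0: P(positive) = 0.5, so the number of positives S ~ Bin(13, 0.5).
Step 4: Two-sided exact p-value = sum of Bin(13,0.5) probabilities at or below the observed probability = 0.022461.
Step 5: alpha = 0.1. reject H0.

n_eff = 13, pos = 2, neg = 11, p = 0.022461, reject H0.


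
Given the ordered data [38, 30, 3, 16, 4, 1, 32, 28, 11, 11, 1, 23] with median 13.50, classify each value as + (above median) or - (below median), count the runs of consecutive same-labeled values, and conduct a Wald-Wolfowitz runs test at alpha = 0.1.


Step 1: Compute median = 13.50; label A = above, B = below.
Labels in order: AABABBAABBBA  (n_A = 6, n_B = 6)
Step 2: Count runs R = 7.
Step 3: Under H0 (random ordering), E[R] = 2*n_A*n_B/(n_A+n_B) + 1 = 2*6*6/12 + 1 = 7.0000.
        Var[R] = 2*n_A*n_B*(2*n_A*n_B - n_A - n_B) / ((n_A+n_B)^2 * (n_A+n_B-1)) = 4320/1584 = 2.7273.
        SD[R] = 1.6514.
Step 4: R = E[R], so z = 0 with no continuity correction.
Step 5: Two-sided p-value via normal approximation = 2*(1 - Phi(|z|)) = 1.000000.
Step 6: alpha = 0.1. fail to reject H0.

R = 7, z = 0.0000, p = 1.000000, fail to reject H0.


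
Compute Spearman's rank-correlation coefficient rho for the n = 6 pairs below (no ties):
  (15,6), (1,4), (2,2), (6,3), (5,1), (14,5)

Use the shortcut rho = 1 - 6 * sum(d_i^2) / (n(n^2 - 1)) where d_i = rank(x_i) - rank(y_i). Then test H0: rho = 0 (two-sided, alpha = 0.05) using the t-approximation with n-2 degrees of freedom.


Step 1: Rank x and y separately (midranks; no ties here).
rank(x): 15->6, 1->1, 2->2, 6->4, 5->3, 14->5
rank(y): 6->6, 4->4, 2->2, 3->3, 1->1, 5->5
Step 2: d_i = R_x(i) - R_y(i); compute d_i^2.
  (6-6)^2=0, (1-4)^2=9, (2-2)^2=0, (4-3)^2=1, (3-1)^2=4, (5-5)^2=0
sum(d^2) = 14.
Step 3: rho = 1 - 6*14 / (6*(6^2 - 1)) = 1 - 84/210 = 0.600000.
Step 4: Under H0, t = rho * sqrt((n-2)/(1-rho^2)) = 1.5000 ~ t(4).
Step 5: Two-sided p-value from the t-distribution with 4 df = 0.208000.
Step 6: alpha = 0.05. fail to reject H0.

rho = 0.6000, p = 0.208000, fail to reject H0 at alpha = 0.05.


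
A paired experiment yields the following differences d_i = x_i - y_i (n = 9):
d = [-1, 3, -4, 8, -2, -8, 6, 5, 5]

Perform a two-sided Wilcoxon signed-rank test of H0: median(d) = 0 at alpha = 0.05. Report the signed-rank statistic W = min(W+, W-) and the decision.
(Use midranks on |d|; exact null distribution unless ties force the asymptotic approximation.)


Step 1: Drop any zero differences (none here) and take |d_i|.
|d| = [1, 3, 4, 8, 2, 8, 6, 5, 5]
Step 2: Midrank |d_i| (ties get averaged ranks).
ranks: |1|->1, |3|->3, |4|->4, |8|->8.5, |2|->2, |8|->8.5, |6|->7, |5|->5.5, |5|->5.5
Step 3: Attach original signs; sum ranks with positive sign and with negative sign.
W+ = 3 + 8.5 + 7 + 5.5 + 5.5 = 29.5
W- = 1 + 4 + 2 + 8.5 = 15.5
(Check: W+ + W- = 45 should equal n(n+1)/2 = 45.)
Step 4: Test statistic W = min(W+, W-) = 15.5.
Step 5: Ties in |d|, so use the tie-corrected normal approximation.
        E[W] = n(n+1)/4 = 9*10/4 = 22.5.
        Tie groups: |d|=5 (t=2), |d|=8 (t=2); sum(t^3 - t) = 12.
        Var[W] = n(n+1)(2n+1)/24 - sum(t^3-t)/48 = 1710/24 - 12/48 = 71.
        z = (W - E[W]) / sqrt(Var[W]) = (15.5 - 22.5) / 8.4261 = -0.8307.
        Two-sided p = 2*Phi(z) = 0.406116.
Step 6: alpha = 0.05. fail to reject H0.

W+ = 29.5, W- = 15.5, W = min = 15.5, p = 0.406116, fail to reject H0.


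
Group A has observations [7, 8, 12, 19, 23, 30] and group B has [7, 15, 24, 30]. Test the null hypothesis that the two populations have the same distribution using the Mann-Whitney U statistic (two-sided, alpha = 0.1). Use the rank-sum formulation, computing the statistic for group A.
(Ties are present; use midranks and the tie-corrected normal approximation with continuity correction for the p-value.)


Step 1: Combine and sort all 10 observations; assign midranks.
sorted (value, group): (7,X), (7,Y), (8,X), (12,X), (15,Y), (19,X), (23,X), (24,Y), (30,X), (30,Y)
ranks: 7->1.5, 7->1.5, 8->3, 12->4, 15->5, 19->6, 23->7, 24->8, 30->9.5, 30->9.5
Step 2: Rank sum for X: R1 = 1.5 + 3 + 4 + 6 + 7 + 9.5 = 31.
Step 3: U_X = R1 - n1(n1+1)/2 = 31 - 6*7/2 = 31 - 21 = 10.
       U_Y = n1*n2 - U_X = 24 - 10 = 14.
Step 4: Ties are present, so use the tie-corrected normal approximation (with continuity correction) for the p-value.
Step 5: p-value = 0.747637; compare to alpha = 0.1. fail to reject H0.

U_X = 10, p = 0.747637, fail to reject H0 at alpha = 0.1.


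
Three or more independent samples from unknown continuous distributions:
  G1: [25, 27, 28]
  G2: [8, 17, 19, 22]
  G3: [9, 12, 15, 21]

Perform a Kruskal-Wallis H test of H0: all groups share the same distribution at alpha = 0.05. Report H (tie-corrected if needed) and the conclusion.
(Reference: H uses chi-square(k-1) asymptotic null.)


Step 1: Combine all N = 11 observations and assign midranks.
sorted (value, group, rank): (8,G2,1), (9,G3,2), (12,G3,3), (15,G3,4), (17,G2,5), (19,G2,6), (21,G3,7), (22,G2,8), (25,G1,9), (27,G1,10), (28,G1,11)
Step 2: Sum ranks within each group.
R_1 = 30 (n_1 = 3)
R_2 = 20 (n_2 = 4)
R_3 = 16 (n_3 = 4)
Step 3: H = 12/(N(N+1)) * sum(R_i^2/n_i) - 3(N+1)
     = 12/(11*12) * (30^2/3 + 20^2/4 + 16^2/4) - 3*12
     = 0.090909 * 464 - 36
     = 6.181818.
Step 4: No ties, so H is used without correction.
Step 5: Under H0, H ~ chi^2(2); p-value = 0.045461.
Step 6: alpha = 0.05. reject H0.

H = 6.1818, df = 2, p = 0.045461, reject H0.


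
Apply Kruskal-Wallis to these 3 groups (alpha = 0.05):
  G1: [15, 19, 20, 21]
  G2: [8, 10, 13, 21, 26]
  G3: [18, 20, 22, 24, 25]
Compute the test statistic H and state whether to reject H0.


Step 1: Combine all N = 14 observations and assign midranks.
sorted (value, group, rank): (8,G2,1), (10,G2,2), (13,G2,3), (15,G1,4), (18,G3,5), (19,G1,6), (20,G1,7.5), (20,G3,7.5), (21,G1,9.5), (21,G2,9.5), (22,G3,11), (24,G3,12), (25,G3,13), (26,G2,14)
Step 2: Sum ranks within each group.
R_1 = 27 (n_1 = 4)
R_2 = 29.5 (n_2 = 5)
R_3 = 48.5 (n_3 = 5)
Step 3: H = 12/(N(N+1)) * sum(R_i^2/n_i) - 3(N+1)
     = 12/(14*15) * (27^2/4 + 29.5^2/5 + 48.5^2/5) - 3*15
     = 0.057143 * 826.75 - 45
     = 2.242857.
Step 4: Ties present; correction factor C = 1 - 12/(14^3 - 14) = 0.995604. Corrected H = 2.242857 / 0.995604 = 2.252759.
Step 5: Under H0, H ~ chi^2(2); p-value = 0.324205.
Step 6: alpha = 0.05. fail to reject H0.

H = 2.2528, df = 2, p = 0.324205, fail to reject H0.


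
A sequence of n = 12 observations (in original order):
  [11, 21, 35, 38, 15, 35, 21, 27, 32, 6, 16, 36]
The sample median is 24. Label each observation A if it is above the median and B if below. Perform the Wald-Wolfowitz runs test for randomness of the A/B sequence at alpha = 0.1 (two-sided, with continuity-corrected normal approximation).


Step 1: Compute median = 24; label A = above, B = below.
Labels in order: BBAABABAABBA  (n_A = 6, n_B = 6)
Step 2: Count runs R = 8.
Step 3: Under H0 (random ordering), E[R] = 2*n_A*n_B/(n_A+n_B) + 1 = 2*6*6/12 + 1 = 7.0000.
        Var[R] = 2*n_A*n_B*(2*n_A*n_B - n_A - n_B) / ((n_A+n_B)^2 * (n_A+n_B-1)) = 4320/1584 = 2.7273.
        SD[R] = 1.6514.
Step 4: Continuity-corrected z = (R - 0.5 - E[R]) / SD[R] = (8 - 0.5 - 7.0000) / 1.6514 = 0.3028.
Step 5: Two-sided p-value via normal approximation = 2*(1 - Phi(|z|)) = 0.762069.
Step 6: alpha = 0.1. fail to reject H0.

R = 8, z = 0.3028, p = 0.762069, fail to reject H0.


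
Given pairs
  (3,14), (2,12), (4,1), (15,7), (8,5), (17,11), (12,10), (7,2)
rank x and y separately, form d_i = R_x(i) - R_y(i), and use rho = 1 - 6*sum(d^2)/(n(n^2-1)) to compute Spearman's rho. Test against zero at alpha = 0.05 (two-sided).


Step 1: Rank x and y separately (midranks; no ties here).
rank(x): 3->2, 2->1, 4->3, 15->7, 8->5, 17->8, 12->6, 7->4
rank(y): 14->8, 12->7, 1->1, 7->4, 5->3, 11->6, 10->5, 2->2
Step 2: d_i = R_x(i) - R_y(i); compute d_i^2.
  (2-8)^2=36, (1-7)^2=36, (3-1)^2=4, (7-4)^2=9, (5-3)^2=4, (8-6)^2=4, (6-5)^2=1, (4-2)^2=4
sum(d^2) = 98.
Step 3: rho = 1 - 6*98 / (8*(8^2 - 1)) = 1 - 588/504 = -0.166667.
Step 4: Under H0, t = rho * sqrt((n-2)/(1-rho^2)) = -0.4140 ~ t(6).
Step 5: Two-sided p-value from the t-distribution with 6 df = 0.693239.
Step 6: alpha = 0.05. fail to reject H0.

rho = -0.1667, p = 0.693239, fail to reject H0 at alpha = 0.05.


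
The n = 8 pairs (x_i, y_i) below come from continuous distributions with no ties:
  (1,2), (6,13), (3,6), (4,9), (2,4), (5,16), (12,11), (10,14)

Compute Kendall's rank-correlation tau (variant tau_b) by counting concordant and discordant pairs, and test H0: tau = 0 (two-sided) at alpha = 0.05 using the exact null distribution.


Step 1: Enumerate the 28 unordered pairs (i,j) with i<j and classify each by sign(x_j-x_i) * sign(y_j-y_i).
  (1,2):dx=+5,dy=+11->C; (1,3):dx=+2,dy=+4->C; (1,4):dx=+3,dy=+7->C; (1,5):dx=+1,dy=+2->C
  (1,6):dx=+4,dy=+14->C; (1,7):dx=+11,dy=+9->C; (1,8):dx=+9,dy=+12->C; (2,3):dx=-3,dy=-7->C
  (2,4):dx=-2,dy=-4->C; (2,5):dx=-4,dy=-9->C; (2,6):dx=-1,dy=+3->D; (2,7):dx=+6,dy=-2->D
  (2,8):dx=+4,dy=+1->C; (3,4):dx=+1,dy=+3->C; (3,5):dx=-1,dy=-2->C; (3,6):dx=+2,dy=+10->C
  (3,7):dx=+9,dy=+5->C; (3,8):dx=+7,dy=+8->C; (4,5):dx=-2,dy=-5->C; (4,6):dx=+1,dy=+7->C
  (4,7):dx=+8,dy=+2->C; (4,8):dx=+6,dy=+5->C; (5,6):dx=+3,dy=+12->C; (5,7):dx=+10,dy=+7->C
  (5,8):dx=+8,dy=+10->C; (6,7):dx=+7,dy=-5->D; (6,8):dx=+5,dy=-2->D; (7,8):dx=-2,dy=+3->D
Step 2: C = 23, D = 5, total pairs = 28.
Step 3: tau = (C - D)/(n(n-1)/2) = (23 - 5)/28 = 0.642857.
Step 4: Exact two-sided p-value (enumerate n! = 40320 permutations of y under H0): p = 0.031151.
Step 5: alpha = 0.05. reject H0.

tau_b = 0.6429 (C=23, D=5), p = 0.031151, reject H0.


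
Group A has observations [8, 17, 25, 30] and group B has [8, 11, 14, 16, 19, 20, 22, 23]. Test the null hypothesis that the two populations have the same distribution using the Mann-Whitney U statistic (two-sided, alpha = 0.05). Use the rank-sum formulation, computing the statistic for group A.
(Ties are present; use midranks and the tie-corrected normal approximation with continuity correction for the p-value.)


Step 1: Combine and sort all 12 observations; assign midranks.
sorted (value, group): (8,X), (8,Y), (11,Y), (14,Y), (16,Y), (17,X), (19,Y), (20,Y), (22,Y), (23,Y), (25,X), (30,X)
ranks: 8->1.5, 8->1.5, 11->3, 14->4, 16->5, 17->6, 19->7, 20->8, 22->9, 23->10, 25->11, 30->12
Step 2: Rank sum for X: R1 = 1.5 + 6 + 11 + 12 = 30.5.
Step 3: U_X = R1 - n1(n1+1)/2 = 30.5 - 4*5/2 = 30.5 - 10 = 20.5.
       U_Y = n1*n2 - U_X = 32 - 20.5 = 11.5.
Step 4: Ties are present, so use the tie-corrected normal approximation (with continuity correction) for the p-value.
Step 5: p-value = 0.496152; compare to alpha = 0.05. fail to reject H0.

U_X = 20.5, p = 0.496152, fail to reject H0 at alpha = 0.05.


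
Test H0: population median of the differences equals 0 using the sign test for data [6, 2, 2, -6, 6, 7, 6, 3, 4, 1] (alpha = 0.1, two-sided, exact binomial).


Step 1: Discard zero differences. Original n = 10; n_eff = number of nonzero differences = 10.
Nonzero differences (with sign): +6, +2, +2, -6, +6, +7, +6, +3, +4, +1
Step 2: Count signs: positive = 9, negative = 1.
Step 3: Under H0: P(positive) = 0.5, so the number of positives S ~ Bin(10, 0.5).
Step 4: Two-sided exact p-value = sum of Bin(10,0.5) probabilities at or below the observed probability = 0.021484.
Step 5: alpha = 0.1. reject H0.

n_eff = 10, pos = 9, neg = 1, p = 0.021484, reject H0.


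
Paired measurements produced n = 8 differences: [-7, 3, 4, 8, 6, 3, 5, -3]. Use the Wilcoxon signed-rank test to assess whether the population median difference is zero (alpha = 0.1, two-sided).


Step 1: Drop any zero differences (none here) and take |d_i|.
|d| = [7, 3, 4, 8, 6, 3, 5, 3]
Step 2: Midrank |d_i| (ties get averaged ranks).
ranks: |7|->7, |3|->2, |4|->4, |8|->8, |6|->6, |3|->2, |5|->5, |3|->2
Step 3: Attach original signs; sum ranks with positive sign and with negative sign.
W+ = 2 + 4 + 8 + 6 + 2 + 5 = 27
W- = 7 + 2 = 9
(Check: W+ + W- = 36 should equal n(n+1)/2 = 36.)
Step 4: Test statistic W = min(W+, W-) = 9.
Step 5: Ties in |d|, so use the tie-corrected normal approximation.
        E[W] = n(n+1)/4 = 8*9/4 = 18.
        Tie groups: |d|=3 (t=3); sum(t^3 - t) = 24.
        Var[W] = n(n+1)(2n+1)/24 - sum(t^3-t)/48 = 1224/24 - 24/48 = 50.5.
        z = (W - E[W]) / sqrt(Var[W]) = (9 - 18) / 7.1063 = -1.2665.
        Two-sided p = 2*Phi(z) = 0.205343.
Step 6: alpha = 0.1. fail to reject H0.

W+ = 27, W- = 9, W = min = 9, p = 0.205343, fail to reject H0.


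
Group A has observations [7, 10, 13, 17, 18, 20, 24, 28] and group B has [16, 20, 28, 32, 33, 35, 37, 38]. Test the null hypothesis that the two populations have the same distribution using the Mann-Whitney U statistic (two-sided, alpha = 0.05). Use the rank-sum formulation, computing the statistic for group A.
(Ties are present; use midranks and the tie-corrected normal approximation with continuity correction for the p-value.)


Step 1: Combine and sort all 16 observations; assign midranks.
sorted (value, group): (7,X), (10,X), (13,X), (16,Y), (17,X), (18,X), (20,X), (20,Y), (24,X), (28,X), (28,Y), (32,Y), (33,Y), (35,Y), (37,Y), (38,Y)
ranks: 7->1, 10->2, 13->3, 16->4, 17->5, 18->6, 20->7.5, 20->7.5, 24->9, 28->10.5, 28->10.5, 32->12, 33->13, 35->14, 37->15, 38->16
Step 2: Rank sum for X: R1 = 1 + 2 + 3 + 5 + 6 + 7.5 + 9 + 10.5 = 44.
Step 3: U_X = R1 - n1(n1+1)/2 = 44 - 8*9/2 = 44 - 36 = 8.
       U_Y = n1*n2 - U_X = 64 - 8 = 56.
Step 4: Ties are present, so use the tie-corrected normal approximation (with continuity correction) for the p-value.
Step 5: p-value = 0.013450; compare to alpha = 0.05. reject H0.

U_X = 8, p = 0.013450, reject H0 at alpha = 0.05.


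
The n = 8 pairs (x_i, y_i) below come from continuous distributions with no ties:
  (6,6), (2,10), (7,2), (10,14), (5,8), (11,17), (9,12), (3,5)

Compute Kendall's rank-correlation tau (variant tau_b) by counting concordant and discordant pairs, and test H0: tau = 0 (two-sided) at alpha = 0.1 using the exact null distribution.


Step 1: Enumerate the 28 unordered pairs (i,j) with i<j and classify each by sign(x_j-x_i) * sign(y_j-y_i).
  (1,2):dx=-4,dy=+4->D; (1,3):dx=+1,dy=-4->D; (1,4):dx=+4,dy=+8->C; (1,5):dx=-1,dy=+2->D
  (1,6):dx=+5,dy=+11->C; (1,7):dx=+3,dy=+6->C; (1,8):dx=-3,dy=-1->C; (2,3):dx=+5,dy=-8->D
  (2,4):dx=+8,dy=+4->C; (2,5):dx=+3,dy=-2->D; (2,6):dx=+9,dy=+7->C; (2,7):dx=+7,dy=+2->C
  (2,8):dx=+1,dy=-5->D; (3,4):dx=+3,dy=+12->C; (3,5):dx=-2,dy=+6->D; (3,6):dx=+4,dy=+15->C
  (3,7):dx=+2,dy=+10->C; (3,8):dx=-4,dy=+3->D; (4,5):dx=-5,dy=-6->C; (4,6):dx=+1,dy=+3->C
  (4,7):dx=-1,dy=-2->C; (4,8):dx=-7,dy=-9->C; (5,6):dx=+6,dy=+9->C; (5,7):dx=+4,dy=+4->C
  (5,8):dx=-2,dy=-3->C; (6,7):dx=-2,dy=-5->C; (6,8):dx=-8,dy=-12->C; (7,8):dx=-6,dy=-7->C
Step 2: C = 20, D = 8, total pairs = 28.
Step 3: tau = (C - D)/(n(n-1)/2) = (20 - 8)/28 = 0.428571.
Step 4: Exact two-sided p-value (enumerate n! = 40320 permutations of y under H0): p = 0.178869.
Step 5: alpha = 0.1. fail to reject H0.

tau_b = 0.4286 (C=20, D=8), p = 0.178869, fail to reject H0.


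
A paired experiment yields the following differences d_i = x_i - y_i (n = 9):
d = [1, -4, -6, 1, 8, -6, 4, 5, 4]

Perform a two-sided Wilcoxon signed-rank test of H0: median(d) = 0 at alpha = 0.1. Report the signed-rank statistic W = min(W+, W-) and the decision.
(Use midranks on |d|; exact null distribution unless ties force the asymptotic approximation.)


Step 1: Drop any zero differences (none here) and take |d_i|.
|d| = [1, 4, 6, 1, 8, 6, 4, 5, 4]
Step 2: Midrank |d_i| (ties get averaged ranks).
ranks: |1|->1.5, |4|->4, |6|->7.5, |1|->1.5, |8|->9, |6|->7.5, |4|->4, |5|->6, |4|->4
Step 3: Attach original signs; sum ranks with positive sign and with negative sign.
W+ = 1.5 + 1.5 + 9 + 4 + 6 + 4 = 26
W- = 4 + 7.5 + 7.5 = 19
(Check: W+ + W- = 45 should equal n(n+1)/2 = 45.)
Step 4: Test statistic W = min(W+, W-) = 19.
Step 5: Ties in |d|, so use the tie-corrected normal approximation.
        E[W] = n(n+1)/4 = 9*10/4 = 22.5.
        Tie groups: |d|=1 (t=2), |d|=4 (t=3), |d|=6 (t=2); sum(t^3 - t) = 36.
        Var[W] = n(n+1)(2n+1)/24 - sum(t^3-t)/48 = 1710/24 - 36/48 = 70.5.
        z = (W - E[W]) / sqrt(Var[W]) = (19 - 22.5) / 8.3964 = -0.4168.
        Two-sided p = 2*Phi(z) = 0.676793.
Step 6: alpha = 0.1. fail to reject H0.

W+ = 26, W- = 19, W = min = 19, p = 0.676793, fail to reject H0.


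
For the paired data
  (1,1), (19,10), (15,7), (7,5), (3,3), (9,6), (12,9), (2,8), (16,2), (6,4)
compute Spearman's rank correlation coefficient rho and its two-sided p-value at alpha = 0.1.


Step 1: Rank x and y separately (midranks; no ties here).
rank(x): 1->1, 19->10, 15->8, 7->5, 3->3, 9->6, 12->7, 2->2, 16->9, 6->4
rank(y): 1->1, 10->10, 7->7, 5->5, 3->3, 6->6, 9->9, 8->8, 2->2, 4->4
Step 2: d_i = R_x(i) - R_y(i); compute d_i^2.
  (1-1)^2=0, (10-10)^2=0, (8-7)^2=1, (5-5)^2=0, (3-3)^2=0, (6-6)^2=0, (7-9)^2=4, (2-8)^2=36, (9-2)^2=49, (4-4)^2=0
sum(d^2) = 90.
Step 3: rho = 1 - 6*90 / (10*(10^2 - 1)) = 1 - 540/990 = 0.454545.
Step 4: Under H0, t = rho * sqrt((n-2)/(1-rho^2)) = 1.4434 ~ t(8).
Step 5: Two-sided p-value from the t-distribution with 8 df = 0.186905.
Step 6: alpha = 0.1. fail to reject H0.

rho = 0.4545, p = 0.186905, fail to reject H0 at alpha = 0.1.


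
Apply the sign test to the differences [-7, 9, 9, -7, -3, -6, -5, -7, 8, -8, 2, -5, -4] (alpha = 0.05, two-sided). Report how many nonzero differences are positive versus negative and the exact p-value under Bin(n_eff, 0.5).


Step 1: Discard zero differences. Original n = 13; n_eff = number of nonzero differences = 13.
Nonzero differences (with sign): -7, +9, +9, -7, -3, -6, -5, -7, +8, -8, +2, -5, -4
Step 2: Count signs: positive = 4, negative = 9.
Step 3: Under H0: P(positive) = 0.5, so the number of positives S ~ Bin(13, 0.5).
Step 4: Two-sided exact p-value = sum of Bin(13,0.5) probabilities at or below the observed probability = 0.266846.
Step 5: alpha = 0.05. fail to reject H0.

n_eff = 13, pos = 4, neg = 9, p = 0.266846, fail to reject H0.


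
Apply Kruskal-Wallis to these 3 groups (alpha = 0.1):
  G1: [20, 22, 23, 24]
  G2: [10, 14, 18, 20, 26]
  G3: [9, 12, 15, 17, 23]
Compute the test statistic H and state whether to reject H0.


Step 1: Combine all N = 14 observations and assign midranks.
sorted (value, group, rank): (9,G3,1), (10,G2,2), (12,G3,3), (14,G2,4), (15,G3,5), (17,G3,6), (18,G2,7), (20,G1,8.5), (20,G2,8.5), (22,G1,10), (23,G1,11.5), (23,G3,11.5), (24,G1,13), (26,G2,14)
Step 2: Sum ranks within each group.
R_1 = 43 (n_1 = 4)
R_2 = 35.5 (n_2 = 5)
R_3 = 26.5 (n_3 = 5)
Step 3: H = 12/(N(N+1)) * sum(R_i^2/n_i) - 3(N+1)
     = 12/(14*15) * (43^2/4 + 35.5^2/5 + 26.5^2/5) - 3*15
     = 0.057143 * 854.75 - 45
     = 3.842857.
Step 4: Ties present; correction factor C = 1 - 12/(14^3 - 14) = 0.995604. Corrected H = 3.842857 / 0.995604 = 3.859823.
Step 5: Under H0, H ~ chi^2(2); p-value = 0.145161.
Step 6: alpha = 0.1. fail to reject H0.

H = 3.8598, df = 2, p = 0.145161, fail to reject H0.


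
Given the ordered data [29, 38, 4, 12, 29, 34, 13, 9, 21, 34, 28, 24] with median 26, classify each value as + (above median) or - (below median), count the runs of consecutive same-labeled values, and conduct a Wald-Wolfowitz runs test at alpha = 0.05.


Step 1: Compute median = 26; label A = above, B = below.
Labels in order: AABBAABBBAAB  (n_A = 6, n_B = 6)
Step 2: Count runs R = 6.
Step 3: Under H0 (random ordering), E[R] = 2*n_A*n_B/(n_A+n_B) + 1 = 2*6*6/12 + 1 = 7.0000.
        Var[R] = 2*n_A*n_B*(2*n_A*n_B - n_A - n_B) / ((n_A+n_B)^2 * (n_A+n_B-1)) = 4320/1584 = 2.7273.
        SD[R] = 1.6514.
Step 4: Continuity-corrected z = (R + 0.5 - E[R]) / SD[R] = (6 + 0.5 - 7.0000) / 1.6514 = -0.3028.
Step 5: Two-sided p-value via normal approximation = 2*(1 - Phi(|z|)) = 0.762069.
Step 6: alpha = 0.05. fail to reject H0.

R = 6, z = -0.3028, p = 0.762069, fail to reject H0.


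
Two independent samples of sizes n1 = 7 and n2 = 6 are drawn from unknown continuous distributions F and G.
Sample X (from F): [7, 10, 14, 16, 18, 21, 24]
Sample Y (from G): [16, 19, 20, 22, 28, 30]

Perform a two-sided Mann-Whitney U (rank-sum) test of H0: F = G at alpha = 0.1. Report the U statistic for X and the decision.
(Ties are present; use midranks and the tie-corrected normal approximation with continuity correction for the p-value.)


Step 1: Combine and sort all 13 observations; assign midranks.
sorted (value, group): (7,X), (10,X), (14,X), (16,X), (16,Y), (18,X), (19,Y), (20,Y), (21,X), (22,Y), (24,X), (28,Y), (30,Y)
ranks: 7->1, 10->2, 14->3, 16->4.5, 16->4.5, 18->6, 19->7, 20->8, 21->9, 22->10, 24->11, 28->12, 30->13
Step 2: Rank sum for X: R1 = 1 + 2 + 3 + 4.5 + 6 + 9 + 11 = 36.5.
Step 3: U_X = R1 - n1(n1+1)/2 = 36.5 - 7*8/2 = 36.5 - 28 = 8.5.
       U_Y = n1*n2 - U_X = 42 - 8.5 = 33.5.
Step 4: Ties are present, so use the tie-corrected normal approximation (with continuity correction) for the p-value.
Step 5: p-value = 0.086044; compare to alpha = 0.1. reject H0.

U_X = 8.5, p = 0.086044, reject H0 at alpha = 0.1.


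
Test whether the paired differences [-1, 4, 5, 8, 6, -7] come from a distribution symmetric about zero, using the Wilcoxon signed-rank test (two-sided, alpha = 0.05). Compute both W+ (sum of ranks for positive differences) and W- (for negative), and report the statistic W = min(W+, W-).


Step 1: Drop any zero differences (none here) and take |d_i|.
|d| = [1, 4, 5, 8, 6, 7]
Step 2: Midrank |d_i| (ties get averaged ranks).
ranks: |1|->1, |4|->2, |5|->3, |8|->6, |6|->4, |7|->5
Step 3: Attach original signs; sum ranks with positive sign and with negative sign.
W+ = 2 + 3 + 6 + 4 = 15
W- = 1 + 5 = 6
(Check: W+ + W- = 21 should equal n(n+1)/2 = 21.)
Step 4: Test statistic W = min(W+, W-) = 6.
Step 5: No ties, so the exact null distribution over the 2^6 = 64 sign assignments gives the two-sided p-value = 0.437500.
Step 6: alpha = 0.05. fail to reject H0.

W+ = 15, W- = 6, W = min = 6, p = 0.437500, fail to reject H0.


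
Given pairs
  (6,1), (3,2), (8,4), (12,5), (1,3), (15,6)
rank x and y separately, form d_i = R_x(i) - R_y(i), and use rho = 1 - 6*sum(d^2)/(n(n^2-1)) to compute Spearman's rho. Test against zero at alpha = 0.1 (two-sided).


Step 1: Rank x and y separately (midranks; no ties here).
rank(x): 6->3, 3->2, 8->4, 12->5, 1->1, 15->6
rank(y): 1->1, 2->2, 4->4, 5->5, 3->3, 6->6
Step 2: d_i = R_x(i) - R_y(i); compute d_i^2.
  (3-1)^2=4, (2-2)^2=0, (4-4)^2=0, (5-5)^2=0, (1-3)^2=4, (6-6)^2=0
sum(d^2) = 8.
Step 3: rho = 1 - 6*8 / (6*(6^2 - 1)) = 1 - 48/210 = 0.771429.
Step 4: Under H0, t = rho * sqrt((n-2)/(1-rho^2)) = 2.4247 ~ t(4).
Step 5: Two-sided p-value from the t-distribution with 4 df = 0.072397.
Step 6: alpha = 0.1. reject H0.

rho = 0.7714, p = 0.072397, reject H0 at alpha = 0.1.


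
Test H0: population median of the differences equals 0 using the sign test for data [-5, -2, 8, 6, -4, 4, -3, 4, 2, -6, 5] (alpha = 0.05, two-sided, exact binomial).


Step 1: Discard zero differences. Original n = 11; n_eff = number of nonzero differences = 11.
Nonzero differences (with sign): -5, -2, +8, +6, -4, +4, -3, +4, +2, -6, +5
Step 2: Count signs: positive = 6, negative = 5.
Step 3: Under H0: P(positive) = 0.5, so the number of positives S ~ Bin(11, 0.5).
Step 4: Two-sided exact p-value = sum of Bin(11,0.5) probabilities at or below the observed probability = 1.000000.
Step 5: alpha = 0.05. fail to reject H0.

n_eff = 11, pos = 6, neg = 5, p = 1.000000, fail to reject H0.
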